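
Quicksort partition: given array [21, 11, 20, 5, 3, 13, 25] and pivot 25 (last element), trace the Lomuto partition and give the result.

Lomuto partition with pivot = 25:

Initial array: [21, 11, 20, 5, 3, 13, 25]

arr[0]=21 <= 25: swap with position 0, array becomes [21, 11, 20, 5, 3, 13, 25]
arr[1]=11 <= 25: swap with position 1, array becomes [21, 11, 20, 5, 3, 13, 25]
arr[2]=20 <= 25: swap with position 2, array becomes [21, 11, 20, 5, 3, 13, 25]
arr[3]=5 <= 25: swap with position 3, array becomes [21, 11, 20, 5, 3, 13, 25]
arr[4]=3 <= 25: swap with position 4, array becomes [21, 11, 20, 5, 3, 13, 25]
arr[5]=13 <= 25: swap with position 5, array becomes [21, 11, 20, 5, 3, 13, 25]

Place pivot at position 6: [21, 11, 20, 5, 3, 13, 25]
Pivot position: 6

After partitioning with pivot 25, the array becomes [21, 11, 20, 5, 3, 13, 25]. The pivot is placed at index 6. All elements to the left of the pivot are <= 25, and all elements to the right are > 25.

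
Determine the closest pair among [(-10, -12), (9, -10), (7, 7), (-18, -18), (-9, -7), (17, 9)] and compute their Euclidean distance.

Computing all pairwise distances among 6 points:

d((-10, -12), (9, -10)) = 19.105
d((-10, -12), (7, 7)) = 25.4951
d((-10, -12), (-18, -18)) = 10.0
d((-10, -12), (-9, -7)) = 5.099 <-- minimum
d((-10, -12), (17, 9)) = 34.2053
d((9, -10), (7, 7)) = 17.1172
d((9, -10), (-18, -18)) = 28.1603
d((9, -10), (-9, -7)) = 18.2483
d((9, -10), (17, 9)) = 20.6155
d((7, 7), (-18, -18)) = 35.3553
d((7, 7), (-9, -7)) = 21.2603
d((7, 7), (17, 9)) = 10.198
d((-18, -18), (-9, -7)) = 14.2127
d((-18, -18), (17, 9)) = 44.2041
d((-9, -7), (17, 9)) = 30.5287

Closest pair: (-10, -12) and (-9, -7) with distance 5.099

The closest pair is (-10, -12) and (-9, -7) with Euclidean distance 5.099. For 6 points, brute-force pairwise comparison is shown above. For large n, the divide-and-conquer algorithm (sort by x, recurse on halves, check the dividing strip) achieves O(n log n).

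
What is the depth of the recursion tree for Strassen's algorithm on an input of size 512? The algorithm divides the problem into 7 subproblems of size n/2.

For divide and conquer with division factor 2:

Problem sizes at each level:
Level 0: 512
Level 1: 256
Level 2: 128
Level 3: 64
Level 4: 32
Level 5: 16
Level 6: 8
Level 7: 4
Level 8: 2
Level 9: 1

The root is level 0 and the size-1 base case is level 9 (the tree spans levels 0 through 9, i.e. 10 levels counting the root), so the depth is the number of divisions: log_2(512) = 9

The recursion tree depth is log_2(512) = 9. At each level, the problem size is divided by 2, so it takes 9 divisions to reduce to a base case of size 1. The algorithm makes 7 recursive calls at each level.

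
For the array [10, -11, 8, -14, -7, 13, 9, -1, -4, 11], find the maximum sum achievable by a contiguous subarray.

Using Kadane's algorithm on [10, -11, 8, -14, -7, 13, 9, -1, -4, 11]:

Scanning through the array:
Position 1 (value -11): max_ending_here = -1, max_so_far = 10
Position 2 (value 8): max_ending_here = 8, max_so_far = 10
Position 3 (value -14): max_ending_here = -6, max_so_far = 10
Position 4 (value -7): max_ending_here = -7, max_so_far = 10
Position 5 (value 13): max_ending_here = 13, max_so_far = 13
Position 6 (value 9): max_ending_here = 22, max_so_far = 22
Position 7 (value -1): max_ending_here = 21, max_so_far = 22
Position 8 (value -4): max_ending_here = 17, max_so_far = 22
Position 9 (value 11): max_ending_here = 28, max_so_far = 28

Maximum subarray: [13, 9, -1, -4, 11]
Maximum sum: 28

The maximum subarray is [13, 9, -1, -4, 11] with sum 28. This subarray runs from index 5 to index 9.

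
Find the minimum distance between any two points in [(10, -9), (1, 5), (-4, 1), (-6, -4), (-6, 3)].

Computing all pairwise distances among 5 points:

d((10, -9), (1, 5)) = 16.6433
d((10, -9), (-4, 1)) = 17.2047
d((10, -9), (-6, -4)) = 16.7631
d((10, -9), (-6, 3)) = 20.0
d((1, 5), (-4, 1)) = 6.4031
d((1, 5), (-6, -4)) = 11.4018
d((1, 5), (-6, 3)) = 7.2801
d((-4, 1), (-6, -4)) = 5.3852
d((-4, 1), (-6, 3)) = 2.8284 <-- minimum
d((-6, -4), (-6, 3)) = 7.0

Closest pair: (-4, 1) and (-6, 3) with distance 2.8284

The closest pair is (-4, 1) and (-6, 3) with Euclidean distance 2.8284. For 5 points, brute-force pairwise comparison is shown above. For large n, the divide-and-conquer algorithm (sort by x, recurse on halves, check the dividing strip) achieves O(n log n).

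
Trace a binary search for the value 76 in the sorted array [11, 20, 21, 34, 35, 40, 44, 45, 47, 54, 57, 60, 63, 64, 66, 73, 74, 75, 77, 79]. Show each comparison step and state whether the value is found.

Binary search for 76 in [11, 20, 21, 34, 35, 40, 44, 45, 47, 54, 57, 60, 63, 64, 66, 73, 74, 75, 77, 79]:

lo=0, hi=19, mid=9, arr[mid]=54 -> 54 < 76, search right half
lo=10, hi=19, mid=14, arr[mid]=66 -> 66 < 76, search right half
lo=15, hi=19, mid=17, arr[mid]=75 -> 75 < 76, search right half
lo=18, hi=19, mid=18, arr[mid]=77 -> 77 > 76, search left half
lo=18 > hi=17, target 76 not found

Binary search determines that 76 is not in the array after 4 comparisons. The search space was exhausted without finding the target.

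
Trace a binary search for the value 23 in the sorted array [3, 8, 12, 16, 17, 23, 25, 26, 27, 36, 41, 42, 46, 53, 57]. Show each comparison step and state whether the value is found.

Binary search for 23 in [3, 8, 12, 16, 17, 23, 25, 26, 27, 36, 41, 42, 46, 53, 57]:

lo=0, hi=14, mid=7, arr[mid]=26 -> 26 > 23, search left half
lo=0, hi=6, mid=3, arr[mid]=16 -> 16 < 23, search right half
lo=4, hi=6, mid=5, arr[mid]=23 -> Found target at index 5!

Binary search finds 23 at index 5 after 3 comparisons. The search repeatedly halves the search space by comparing with the middle element.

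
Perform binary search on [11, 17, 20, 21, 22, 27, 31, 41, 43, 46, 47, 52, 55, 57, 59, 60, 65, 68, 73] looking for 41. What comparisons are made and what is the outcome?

Binary search for 41 in [11, 17, 20, 21, 22, 27, 31, 41, 43, 46, 47, 52, 55, 57, 59, 60, 65, 68, 73]:

lo=0, hi=18, mid=9, arr[mid]=46 -> 46 > 41, search left half
lo=0, hi=8, mid=4, arr[mid]=22 -> 22 < 41, search right half
lo=5, hi=8, mid=6, arr[mid]=31 -> 31 < 41, search right half
lo=7, hi=8, mid=7, arr[mid]=41 -> Found target at index 7!

Binary search finds 41 at index 7 after 4 comparisons. The search repeatedly halves the search space by comparing with the middle element.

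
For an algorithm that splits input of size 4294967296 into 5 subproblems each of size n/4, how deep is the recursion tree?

For divide and conquer with division factor 4:

Problem sizes at each level:
Level 0: 4294967296
Level 1: 1073741824
Level 2: 268435456
Level 3: 67108864
Level 4: 16777216
Level 5: 4194304
Level 6: 1048576
Level 7: 262144
Level 8: 65536
Level 9: 16384
Level 10: 4096
Level 11: 1024
Level 12: 256
Level 13: 64
Level 14: 16
Level 15: 4
Level 16: 1

The root is level 0 and the size-1 base case is level 16 (the tree spans levels 0 through 16, i.e. 17 levels counting the root), so the depth is the number of divisions: log_4(4294967296) = 16

The recursion tree depth is log_4(4294967296) = 16. At each level, the problem size is divided by 4, so it takes 16 divisions to reduce to a base case of size 1. The algorithm makes 5 recursive calls at each level.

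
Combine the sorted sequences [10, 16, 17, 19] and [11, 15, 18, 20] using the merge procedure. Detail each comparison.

Merging process:

Compare 10 vs 11: take 10 from left. Merged: [10]
Compare 16 vs 11: take 11 from right. Merged: [10, 11]
Compare 16 vs 15: take 15 from right. Merged: [10, 11, 15]
Compare 16 vs 18: take 16 from left. Merged: [10, 11, 15, 16]
Compare 17 vs 18: take 17 from left. Merged: [10, 11, 15, 16, 17]
Compare 19 vs 18: take 18 from right. Merged: [10, 11, 15, 16, 17, 18]
Compare 19 vs 20: take 19 from left. Merged: [10, 11, 15, 16, 17, 18, 19]
Append remaining from right: [20]. Merged: [10, 11, 15, 16, 17, 18, 19, 20]

Final merged array: [10, 11, 15, 16, 17, 18, 19, 20]
Total comparisons: 7

The merged array is [10, 11, 15, 16, 17, 18, 19, 20], requiring 7 comparisons. The merge step runs in O(n) time where n is the total number of elements.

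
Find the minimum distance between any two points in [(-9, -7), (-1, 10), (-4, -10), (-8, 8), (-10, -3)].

Computing all pairwise distances among 5 points:

d((-9, -7), (-1, 10)) = 18.7883
d((-9, -7), (-4, -10)) = 5.831
d((-9, -7), (-8, 8)) = 15.0333
d((-9, -7), (-10, -3)) = 4.1231 <-- minimum
d((-1, 10), (-4, -10)) = 20.2237
d((-1, 10), (-8, 8)) = 7.2801
d((-1, 10), (-10, -3)) = 15.8114
d((-4, -10), (-8, 8)) = 18.4391
d((-4, -10), (-10, -3)) = 9.2195
d((-8, 8), (-10, -3)) = 11.1803

Closest pair: (-9, -7) and (-10, -3) with distance 4.1231

The closest pair is (-9, -7) and (-10, -3) with Euclidean distance 4.1231. For 5 points, brute-force pairwise comparison is shown above. For large n, the divide-and-conquer algorithm (sort by x, recurse on halves, check the dividing strip) achieves O(n log n).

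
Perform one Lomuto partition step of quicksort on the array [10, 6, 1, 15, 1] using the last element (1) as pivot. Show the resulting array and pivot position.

Lomuto partition with pivot = 1:

Initial array: [10, 6, 1, 15, 1]

arr[0]=10 > 1: no swap
arr[1]=6 > 1: no swap
arr[2]=1 <= 1: swap with position 0, array becomes [1, 6, 10, 15, 1]
arr[3]=15 > 1: no swap

Place pivot at position 1: [1, 1, 10, 15, 6]
Pivot position: 1

After partitioning with pivot 1, the array becomes [1, 1, 10, 15, 6]. The pivot is placed at index 1. All elements to the left of the pivot are <= 1, and all elements to the right are > 1.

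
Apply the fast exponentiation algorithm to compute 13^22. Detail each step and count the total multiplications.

Computing 13^22 by squaring (build up from 13^1; each line after the first costs one multiplication):

13^1 = 13
13^2 = (13^1)^2 = 13^2 = 169
13^4 = (13^2)^2 = 169^2 = 28561
13^5 = 13 * 13^4 = 13 * 28561 = 371293
13^10 = (13^5)^2 = 371293^2 = 137858491849
13^11 = 13 * 13^10 = 13 * 137858491849 = 1792160394037
13^22 = (13^11)^2 = 1792160394037^2 = 3211838877954855105157369

Result: 3211838877954855105157369
Multiplications needed: 6 (6 lines after 13^1)

13^22 = 3211838877954855105157369. Using exponentiation by squaring, this requires 6 multiplications. The key idea: if the exponent is even, square the half-power; if odd, multiply by the base once.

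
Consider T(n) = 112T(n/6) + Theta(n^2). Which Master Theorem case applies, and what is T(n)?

Master Theorem for T(n) = 112T(n/6) + O(n^2):

a = 112, b = 6, c = 2
log_b(a) = log_6(112) = 2.6334

Case 1: c = 2 < log_6(112) = 2.6334
T(n) = O(n^(log_6 112))

For T(n) = 112T(n/6) + O(n^2): log_6(112) = 2.6334. This is Case 1 of the Master Theorem (c < log_b(a), work dominated by leaves), giving O(n^(log_6 112)).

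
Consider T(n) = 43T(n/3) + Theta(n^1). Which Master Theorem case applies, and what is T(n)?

Master Theorem for T(n) = 43T(n/3) + O(n^1):

a = 43, b = 3, c = 1
log_b(a) = log_3(43) = 3.4236

Case 1: c = 1 < log_3(43) = 3.4236
T(n) = O(n^(log_3 43))

For T(n) = 43T(n/3) + O(n^1): log_3(43) = 3.4236. This is Case 1 of the Master Theorem (c < log_b(a), work dominated by leaves), giving O(n^(log_3 43)).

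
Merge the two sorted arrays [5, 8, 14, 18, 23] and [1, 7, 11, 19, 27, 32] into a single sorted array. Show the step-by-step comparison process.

Merging process:

Compare 5 vs 1: take 1 from right. Merged: [1]
Compare 5 vs 7: take 5 from left. Merged: [1, 5]
Compare 8 vs 7: take 7 from right. Merged: [1, 5, 7]
Compare 8 vs 11: take 8 from left. Merged: [1, 5, 7, 8]
Compare 14 vs 11: take 11 from right. Merged: [1, 5, 7, 8, 11]
Compare 14 vs 19: take 14 from left. Merged: [1, 5, 7, 8, 11, 14]
Compare 18 vs 19: take 18 from left. Merged: [1, 5, 7, 8, 11, 14, 18]
Compare 23 vs 19: take 19 from right. Merged: [1, 5, 7, 8, 11, 14, 18, 19]
Compare 23 vs 27: take 23 from left. Merged: [1, 5, 7, 8, 11, 14, 18, 19, 23]
Append remaining from right: [27, 32]. Merged: [1, 5, 7, 8, 11, 14, 18, 19, 23, 27, 32]

Final merged array: [1, 5, 7, 8, 11, 14, 18, 19, 23, 27, 32]
Total comparisons: 9

The merged array is [1, 5, 7, 8, 11, 14, 18, 19, 23, 27, 32], requiring 9 comparisons. The merge step runs in O(n) time where n is the total number of elements.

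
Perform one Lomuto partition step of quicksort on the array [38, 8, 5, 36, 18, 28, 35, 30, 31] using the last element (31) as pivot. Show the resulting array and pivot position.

Lomuto partition with pivot = 31:

Initial array: [38, 8, 5, 36, 18, 28, 35, 30, 31]

arr[0]=38 > 31: no swap
arr[1]=8 <= 31: swap with position 0, array becomes [8, 38, 5, 36, 18, 28, 35, 30, 31]
arr[2]=5 <= 31: swap with position 1, array becomes [8, 5, 38, 36, 18, 28, 35, 30, 31]
arr[3]=36 > 31: no swap
arr[4]=18 <= 31: swap with position 2, array becomes [8, 5, 18, 36, 38, 28, 35, 30, 31]
arr[5]=28 <= 31: swap with position 3, array becomes [8, 5, 18, 28, 38, 36, 35, 30, 31]
arr[6]=35 > 31: no swap
arr[7]=30 <= 31: swap with position 4, array becomes [8, 5, 18, 28, 30, 36, 35, 38, 31]

Place pivot at position 5: [8, 5, 18, 28, 30, 31, 35, 38, 36]
Pivot position: 5

After partitioning with pivot 31, the array becomes [8, 5, 18, 28, 30, 31, 35, 38, 36]. The pivot is placed at index 5. All elements to the left of the pivot are <= 31, and all elements to the right are > 31.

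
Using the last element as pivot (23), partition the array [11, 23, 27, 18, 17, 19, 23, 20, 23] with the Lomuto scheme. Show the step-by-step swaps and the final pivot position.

Lomuto partition with pivot = 23:

Initial array: [11, 23, 27, 18, 17, 19, 23, 20, 23]

arr[0]=11 <= 23: swap with position 0, array becomes [11, 23, 27, 18, 17, 19, 23, 20, 23]
arr[1]=23 <= 23: swap with position 1, array becomes [11, 23, 27, 18, 17, 19, 23, 20, 23]
arr[2]=27 > 23: no swap
arr[3]=18 <= 23: swap with position 2, array becomes [11, 23, 18, 27, 17, 19, 23, 20, 23]
arr[4]=17 <= 23: swap with position 3, array becomes [11, 23, 18, 17, 27, 19, 23, 20, 23]
arr[5]=19 <= 23: swap with position 4, array becomes [11, 23, 18, 17, 19, 27, 23, 20, 23]
arr[6]=23 <= 23: swap with position 5, array becomes [11, 23, 18, 17, 19, 23, 27, 20, 23]
arr[7]=20 <= 23: swap with position 6, array becomes [11, 23, 18, 17, 19, 23, 20, 27, 23]

Place pivot at position 7: [11, 23, 18, 17, 19, 23, 20, 23, 27]
Pivot position: 7

After partitioning with pivot 23, the array becomes [11, 23, 18, 17, 19, 23, 20, 23, 27]. The pivot is placed at index 7. All elements to the left of the pivot are <= 23, and all elements to the right are > 23.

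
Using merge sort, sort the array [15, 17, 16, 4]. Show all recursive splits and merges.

Merge sort trace:

Split: [15, 17, 16, 4] -> [15, 17] and [16, 4]
  Split: [15, 17] -> [15] and [17]
  Merge: [15] + [17] -> [15, 17]
  Split: [16, 4] -> [16] and [4]
  Merge: [16] + [4] -> [4, 16]
Merge: [15, 17] + [4, 16] -> [4, 15, 16, 17]

Final sorted array: [4, 15, 16, 17]

The merge sort proceeds by recursively splitting the array and merging sorted halves.
After all merges, the sorted array is [4, 15, 16, 17].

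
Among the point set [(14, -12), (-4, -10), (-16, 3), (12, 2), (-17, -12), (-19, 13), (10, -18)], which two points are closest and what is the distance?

Computing all pairwise distances among 7 points:

d((14, -12), (-4, -10)) = 18.1108
d((14, -12), (-16, 3)) = 33.541
d((14, -12), (12, 2)) = 14.1421
d((14, -12), (-17, -12)) = 31.0
d((14, -12), (-19, 13)) = 41.4005
d((14, -12), (10, -18)) = 7.2111 <-- minimum
d((-4, -10), (-16, 3)) = 17.6918
d((-4, -10), (12, 2)) = 20.0
d((-4, -10), (-17, -12)) = 13.1529
d((-4, -10), (-19, 13)) = 27.4591
d((-4, -10), (10, -18)) = 16.1245
d((-16, 3), (12, 2)) = 28.0179
d((-16, 3), (-17, -12)) = 15.0333
d((-16, 3), (-19, 13)) = 10.4403
d((-16, 3), (10, -18)) = 33.4215
d((12, 2), (-17, -12)) = 32.2025
d((12, 2), (-19, 13)) = 32.8938
d((12, 2), (10, -18)) = 20.0998
d((-17, -12), (-19, 13)) = 25.0799
d((-17, -12), (10, -18)) = 27.6586
d((-19, 13), (10, -18)) = 42.45

Closest pair: (14, -12) and (10, -18) with distance 7.2111

The closest pair is (14, -12) and (10, -18) with Euclidean distance 7.2111. For 7 points, brute-force pairwise comparison is shown above. For large n, the divide-and-conquer algorithm (sort by x, recurse on halves, check the dividing strip) achieves O(n log n).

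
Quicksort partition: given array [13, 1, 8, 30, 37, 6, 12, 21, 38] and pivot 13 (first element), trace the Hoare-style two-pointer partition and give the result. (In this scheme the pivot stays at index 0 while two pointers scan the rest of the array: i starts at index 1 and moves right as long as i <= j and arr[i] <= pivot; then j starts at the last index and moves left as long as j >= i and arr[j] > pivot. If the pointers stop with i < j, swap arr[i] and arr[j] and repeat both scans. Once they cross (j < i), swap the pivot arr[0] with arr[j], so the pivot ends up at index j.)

Hoare-style two-pointer partition with pivot = 13:

Initial array: [13, 1, 8, 30, 37, 6, 12, 21, 38]

Pointers start at i = 1, j = 8.
i stops at index 3 (arr[3]=30 > 13), j stops at index 6 (arr[6]=12 <= 13): swap arr[3] and arr[6], array becomes [13, 1, 8, 12, 37, 6, 30, 21, 38]
i stops at index 4 (arr[4]=37 > 13), j stops at index 5 (arr[5]=6 <= 13): swap arr[4] and arr[5], array becomes [13, 1, 8, 12, 6, 37, 30, 21, 38]
i ends at 5, j ends at 4: the pointers have crossed (j < i), so scanning stops.

Swap pivot arr[0] with arr[4] to place pivot at position 4: [6, 1, 8, 12, 13, 37, 30, 21, 38]
Pivot position: 4

After partitioning with pivot 13, the array becomes [6, 1, 8, 12, 13, 37, 30, 21, 38]. The pivot is placed at index 4. All elements to the left of the pivot are <= 13, and all elements to the right are > 13.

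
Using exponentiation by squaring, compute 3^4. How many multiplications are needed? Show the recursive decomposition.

Computing 3^4 by squaring (build up from 3^1; each line after the first costs one multiplication):

3^1 = 3
3^2 = (3^1)^2 = 3^2 = 9
3^4 = (3^2)^2 = 9^2 = 81

Result: 81
Multiplications needed: 2 (2 lines after 3^1)

3^4 = 81. Using exponentiation by squaring, this requires 2 multiplications. The key idea: if the exponent is even, square the half-power; if odd, multiply by the base once.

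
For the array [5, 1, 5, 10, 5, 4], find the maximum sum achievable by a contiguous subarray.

Using Kadane's algorithm on [5, 1, 5, 10, 5, 4]:

Scanning through the array:
Position 1 (value 1): max_ending_here = 6, max_so_far = 6
Position 2 (value 5): max_ending_here = 11, max_so_far = 11
Position 3 (value 10): max_ending_here = 21, max_so_far = 21
Position 4 (value 5): max_ending_here = 26, max_so_far = 26
Position 5 (value 4): max_ending_here = 30, max_so_far = 30

Maximum subarray: [5, 1, 5, 10, 5, 4]
Maximum sum: 30

The maximum subarray is [5, 1, 5, 10, 5, 4] with sum 30. This subarray runs from index 0 to index 5.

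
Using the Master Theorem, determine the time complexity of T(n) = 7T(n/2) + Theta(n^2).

Master Theorem for T(n) = 7T(n/2) + O(n^2):

a = 7, b = 2, c = 2
log_b(a) = log_2(7) = 2.8074

Case 1: c = 2 < log_2(7) = 2.8074
T(n) = O(n^(log_2 7))

For T(n) = 7T(n/2) + O(n^2): log_2(7) = 2.8074. This is Case 1 of the Master Theorem (c < log_b(a), work dominated by leaves), giving O(n^(log_2 7)).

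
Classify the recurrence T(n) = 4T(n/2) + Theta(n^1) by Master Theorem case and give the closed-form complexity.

Master Theorem for T(n) = 4T(n/2) + O(n^1):

a = 4, b = 2, c = 1
log_b(a) = log_2(4) = 2.0000

Case 1: c = 1 < log_2(4) = 2.0000
T(n) = O(n^(log_2 4)) = O(n^2)

For T(n) = 4T(n/2) + O(n^1): log_2(4) = 2.0000. This is Case 1 of the Master Theorem (c < log_b(a), work dominated by leaves), giving O(n^2).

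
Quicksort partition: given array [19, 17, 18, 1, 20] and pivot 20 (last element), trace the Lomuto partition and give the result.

Lomuto partition with pivot = 20:

Initial array: [19, 17, 18, 1, 20]

arr[0]=19 <= 20: swap with position 0, array becomes [19, 17, 18, 1, 20]
arr[1]=17 <= 20: swap with position 1, array becomes [19, 17, 18, 1, 20]
arr[2]=18 <= 20: swap with position 2, array becomes [19, 17, 18, 1, 20]
arr[3]=1 <= 20: swap with position 3, array becomes [19, 17, 18, 1, 20]

Place pivot at position 4: [19, 17, 18, 1, 20]
Pivot position: 4

After partitioning with pivot 20, the array becomes [19, 17, 18, 1, 20]. The pivot is placed at index 4. All elements to the left of the pivot are <= 20, and all elements to the right are > 20.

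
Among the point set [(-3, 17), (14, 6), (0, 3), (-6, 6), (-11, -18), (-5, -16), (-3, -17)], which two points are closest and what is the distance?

Computing all pairwise distances among 7 points:

d((-3, 17), (14, 6)) = 20.2485
d((-3, 17), (0, 3)) = 14.3178
d((-3, 17), (-6, 6)) = 11.4018
d((-3, 17), (-11, -18)) = 35.9026
d((-3, 17), (-5, -16)) = 33.0606
d((-3, 17), (-3, -17)) = 34.0
d((14, 6), (0, 3)) = 14.3178
d((14, 6), (-6, 6)) = 20.0
d((14, 6), (-11, -18)) = 34.6554
d((14, 6), (-5, -16)) = 29.0689
d((14, 6), (-3, -17)) = 28.6007
d((0, 3), (-6, 6)) = 6.7082
d((0, 3), (-11, -18)) = 23.7065
d((0, 3), (-5, -16)) = 19.6469
d((0, 3), (-3, -17)) = 20.2237
d((-6, 6), (-11, -18)) = 24.5153
d((-6, 6), (-5, -16)) = 22.0227
d((-6, 6), (-3, -17)) = 23.1948
d((-11, -18), (-5, -16)) = 6.3246
d((-11, -18), (-3, -17)) = 8.0623
d((-5, -16), (-3, -17)) = 2.2361 <-- minimum

Closest pair: (-5, -16) and (-3, -17) with distance 2.2361

The closest pair is (-5, -16) and (-3, -17) with Euclidean distance 2.2361. For 7 points, brute-force pairwise comparison is shown above. For large n, the divide-and-conquer algorithm (sort by x, recurse on halves, check the dividing strip) achieves O(n log n).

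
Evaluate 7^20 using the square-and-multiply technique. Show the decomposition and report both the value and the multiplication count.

Computing 7^20 by squaring (build up from 7^1; each line after the first costs one multiplication):

7^1 = 7
7^2 = (7^1)^2 = 7^2 = 49
7^4 = (7^2)^2 = 49^2 = 2401
7^5 = 7 * 7^4 = 7 * 2401 = 16807
7^10 = (7^5)^2 = 16807^2 = 282475249
7^20 = (7^10)^2 = 282475249^2 = 79792266297612001

Result: 79792266297612001
Multiplications needed: 5 (5 lines after 7^1)

7^20 = 79792266297612001. Using exponentiation by squaring, this requires 5 multiplications. The key idea: if the exponent is even, square the half-power; if odd, multiply by the base once.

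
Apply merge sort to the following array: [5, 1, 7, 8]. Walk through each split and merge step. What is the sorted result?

Merge sort trace:

Split: [5, 1, 7, 8] -> [5, 1] and [7, 8]
  Split: [5, 1] -> [5] and [1]
  Merge: [5] + [1] -> [1, 5]
  Split: [7, 8] -> [7] and [8]
  Merge: [7] + [8] -> [7, 8]
Merge: [1, 5] + [7, 8] -> [1, 5, 7, 8]

Final sorted array: [1, 5, 7, 8]

The merge sort proceeds by recursively splitting the array and merging sorted halves.
After all merges, the sorted array is [1, 5, 7, 8].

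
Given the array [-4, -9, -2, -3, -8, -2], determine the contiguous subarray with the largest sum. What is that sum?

Using Kadane's algorithm on [-4, -9, -2, -3, -8, -2]:

Scanning through the array:
Position 1 (value -9): max_ending_here = -9, max_so_far = -4
Position 2 (value -2): max_ending_here = -2, max_so_far = -2
Position 3 (value -3): max_ending_here = -3, max_so_far = -2
Position 4 (value -8): max_ending_here = -8, max_so_far = -2
Position 5 (value -2): max_ending_here = -2, max_so_far = -2

Maximum subarray: [-2]
Maximum sum: -2

The maximum subarray is [-2] with sum -2. This subarray runs from index 2 to index 2.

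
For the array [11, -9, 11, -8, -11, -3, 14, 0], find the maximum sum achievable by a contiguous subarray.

Using Kadane's algorithm on [11, -9, 11, -8, -11, -3, 14, 0]:

Scanning through the array:
Position 1 (value -9): max_ending_here = 2, max_so_far = 11
Position 2 (value 11): max_ending_here = 13, max_so_far = 13
Position 3 (value -8): max_ending_here = 5, max_so_far = 13
Position 4 (value -11): max_ending_here = -6, max_so_far = 13
Position 5 (value -3): max_ending_here = -3, max_so_far = 13
Position 6 (value 14): max_ending_here = 14, max_so_far = 14
Position 7 (value 0): max_ending_here = 14, max_so_far = 14

Maximum subarray: [14]
Maximum sum: 14

The maximum subarray is [14] with sum 14. This subarray runs from index 6 to index 6.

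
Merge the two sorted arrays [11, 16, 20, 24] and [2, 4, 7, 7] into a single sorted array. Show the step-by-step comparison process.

Merging process:

Compare 11 vs 2: take 2 from right. Merged: [2]
Compare 11 vs 4: take 4 from right. Merged: [2, 4]
Compare 11 vs 7: take 7 from right. Merged: [2, 4, 7]
Compare 11 vs 7: take 7 from right. Merged: [2, 4, 7, 7]
Append remaining from left: [11, 16, 20, 24]. Merged: [2, 4, 7, 7, 11, 16, 20, 24]

Final merged array: [2, 4, 7, 7, 11, 16, 20, 24]
Total comparisons: 4

The merged array is [2, 4, 7, 7, 11, 16, 20, 24], requiring 4 comparisons. The merge step runs in O(n) time where n is the total number of elements.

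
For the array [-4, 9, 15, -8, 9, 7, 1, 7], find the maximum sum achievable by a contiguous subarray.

Using Kadane's algorithm on [-4, 9, 15, -8, 9, 7, 1, 7]:

Scanning through the array:
Position 1 (value 9): max_ending_here = 9, max_so_far = 9
Position 2 (value 15): max_ending_here = 24, max_so_far = 24
Position 3 (value -8): max_ending_here = 16, max_so_far = 24
Position 4 (value 9): max_ending_here = 25, max_so_far = 25
Position 5 (value 7): max_ending_here = 32, max_so_far = 32
Position 6 (value 1): max_ending_here = 33, max_so_far = 33
Position 7 (value 7): max_ending_here = 40, max_so_far = 40

Maximum subarray: [9, 15, -8, 9, 7, 1, 7]
Maximum sum: 40

The maximum subarray is [9, 15, -8, 9, 7, 1, 7] with sum 40. This subarray runs from index 1 to index 7.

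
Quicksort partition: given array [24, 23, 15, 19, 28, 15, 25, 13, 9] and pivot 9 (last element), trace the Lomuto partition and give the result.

Lomuto partition with pivot = 9:

Initial array: [24, 23, 15, 19, 28, 15, 25, 13, 9]

arr[0]=24 > 9: no swap
arr[1]=23 > 9: no swap
arr[2]=15 > 9: no swap
arr[3]=19 > 9: no swap
arr[4]=28 > 9: no swap
arr[5]=15 > 9: no swap
arr[6]=25 > 9: no swap
arr[7]=13 > 9: no swap

Place pivot at position 0: [9, 23, 15, 19, 28, 15, 25, 13, 24]
Pivot position: 0

After partitioning with pivot 9, the array becomes [9, 23, 15, 19, 28, 15, 25, 13, 24]. The pivot is placed at index 0. All elements to the left of the pivot are <= 9, and all elements to the right are > 9.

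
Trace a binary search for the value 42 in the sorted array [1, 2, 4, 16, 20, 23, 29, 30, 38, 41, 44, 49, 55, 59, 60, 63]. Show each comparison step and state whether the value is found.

Binary search for 42 in [1, 2, 4, 16, 20, 23, 29, 30, 38, 41, 44, 49, 55, 59, 60, 63]:

lo=0, hi=15, mid=7, arr[mid]=30 -> 30 < 42, search right half
lo=8, hi=15, mid=11, arr[mid]=49 -> 49 > 42, search left half
lo=8, hi=10, mid=9, arr[mid]=41 -> 41 < 42, search right half
lo=10, hi=10, mid=10, arr[mid]=44 -> 44 > 42, search left half
lo=10 > hi=9, target 42 not found

Binary search determines that 42 is not in the array after 4 comparisons. The search space was exhausted without finding the target.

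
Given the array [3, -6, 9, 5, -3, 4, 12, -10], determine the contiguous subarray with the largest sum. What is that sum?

Using Kadane's algorithm on [3, -6, 9, 5, -3, 4, 12, -10]:

Scanning through the array:
Position 1 (value -6): max_ending_here = -3, max_so_far = 3
Position 2 (value 9): max_ending_here = 9, max_so_far = 9
Position 3 (value 5): max_ending_here = 14, max_so_far = 14
Position 4 (value -3): max_ending_here = 11, max_so_far = 14
Position 5 (value 4): max_ending_here = 15, max_so_far = 15
Position 6 (value 12): max_ending_here = 27, max_so_far = 27
Position 7 (value -10): max_ending_here = 17, max_so_far = 27

Maximum subarray: [9, 5, -3, 4, 12]
Maximum sum: 27

The maximum subarray is [9, 5, -3, 4, 12] with sum 27. This subarray runs from index 2 to index 6.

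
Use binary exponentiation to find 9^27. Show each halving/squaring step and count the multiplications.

Computing 9^27 by squaring (build up from 9^1; each line after the first costs one multiplication):

9^1 = 9
9^2 = (9^1)^2 = 9^2 = 81
9^3 = 9 * 9^2 = 9 * 81 = 729
9^6 = (9^3)^2 = 729^2 = 531441
9^12 = (9^6)^2 = 531441^2 = 282429536481
9^13 = 9 * 9^12 = 9 * 282429536481 = 2541865828329
9^26 = (9^13)^2 = 2541865828329^2 = 6461081889226673298932241
9^27 = 9 * 9^26 = 9 * 6461081889226673298932241 = 58149737003040059690390169

Result: 58149737003040059690390169
Multiplications needed: 7 (7 lines after 9^1)

9^27 = 58149737003040059690390169. Using exponentiation by squaring, this requires 7 multiplications. The key idea: if the exponent is even, square the half-power; if odd, multiply by the base once.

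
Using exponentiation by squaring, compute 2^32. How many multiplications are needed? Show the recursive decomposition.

Computing 2^32 by squaring (build up from 2^1; each line after the first costs one multiplication):

2^1 = 2
2^2 = (2^1)^2 = 2^2 = 4
2^4 = (2^2)^2 = 4^2 = 16
2^8 = (2^4)^2 = 16^2 = 256
2^16 = (2^8)^2 = 256^2 = 65536
2^32 = (2^16)^2 = 65536^2 = 4294967296

Result: 4294967296
Multiplications needed: 5 (5 lines after 2^1)

2^32 = 4294967296. Using exponentiation by squaring, this requires 5 multiplications. The key idea: if the exponent is even, square the half-power; if odd, multiply by the base once.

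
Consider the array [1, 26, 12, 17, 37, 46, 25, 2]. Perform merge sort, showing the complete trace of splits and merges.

Merge sort trace:

Split: [1, 26, 12, 17, 37, 46, 25, 2] -> [1, 26, 12, 17] and [37, 46, 25, 2]
  Split: [1, 26, 12, 17] -> [1, 26] and [12, 17]
    Split: [1, 26] -> [1] and [26]
    Merge: [1] + [26] -> [1, 26]
    Split: [12, 17] -> [12] and [17]
    Merge: [12] + [17] -> [12, 17]
  Merge: [1, 26] + [12, 17] -> [1, 12, 17, 26]
  Split: [37, 46, 25, 2] -> [37, 46] and [25, 2]
    Split: [37, 46] -> [37] and [46]
    Merge: [37] + [46] -> [37, 46]
    Split: [25, 2] -> [25] and [2]
    Merge: [25] + [2] -> [2, 25]
  Merge: [37, 46] + [2, 25] -> [2, 25, 37, 46]
Merge: [1, 12, 17, 26] + [2, 25, 37, 46] -> [1, 2, 12, 17, 25, 26, 37, 46]

Final sorted array: [1, 2, 12, 17, 25, 26, 37, 46]

The merge sort proceeds by recursively splitting the array and merging sorted halves.
After all merges, the sorted array is [1, 2, 12, 17, 25, 26, 37, 46].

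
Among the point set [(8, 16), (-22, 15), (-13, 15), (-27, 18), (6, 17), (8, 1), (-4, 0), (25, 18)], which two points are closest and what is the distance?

Computing all pairwise distances among 8 points:

d((8, 16), (-22, 15)) = 30.0167
d((8, 16), (-13, 15)) = 21.0238
d((8, 16), (-27, 18)) = 35.0571
d((8, 16), (6, 17)) = 2.2361 <-- minimum
d((8, 16), (8, 1)) = 15.0
d((8, 16), (-4, 0)) = 20.0
d((8, 16), (25, 18)) = 17.1172
d((-22, 15), (-13, 15)) = 9.0
d((-22, 15), (-27, 18)) = 5.831
d((-22, 15), (6, 17)) = 28.0713
d((-22, 15), (8, 1)) = 33.1059
d((-22, 15), (-4, 0)) = 23.4307
d((-22, 15), (25, 18)) = 47.0956
d((-13, 15), (-27, 18)) = 14.3178
d((-13, 15), (6, 17)) = 19.105
d((-13, 15), (8, 1)) = 25.2389
d((-13, 15), (-4, 0)) = 17.4929
d((-13, 15), (25, 18)) = 38.1182
d((-27, 18), (6, 17)) = 33.0151
d((-27, 18), (8, 1)) = 38.9102
d((-27, 18), (-4, 0)) = 29.2062
d((-27, 18), (25, 18)) = 52.0
d((6, 17), (8, 1)) = 16.1245
d((6, 17), (-4, 0)) = 19.7231
d((6, 17), (25, 18)) = 19.0263
d((8, 1), (-4, 0)) = 12.0416
d((8, 1), (25, 18)) = 24.0416
d((-4, 0), (25, 18)) = 34.1321

Closest pair: (8, 16) and (6, 17) with distance 2.2361

The closest pair is (8, 16) and (6, 17) with Euclidean distance 2.2361. For 8 points, brute-force pairwise comparison is shown above. For large n, the divide-and-conquer algorithm (sort by x, recurse on halves, check the dividing strip) achieves O(n log n).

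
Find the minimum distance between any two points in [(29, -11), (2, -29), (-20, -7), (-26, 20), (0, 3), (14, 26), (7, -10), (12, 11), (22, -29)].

Computing all pairwise distances among 9 points:

d((29, -11), (2, -29)) = 32.45
d((29, -11), (-20, -7)) = 49.163
d((29, -11), (-26, 20)) = 63.1348
d((29, -11), (0, 3)) = 32.2025
d((29, -11), (14, 26)) = 39.9249
d((29, -11), (7, -10)) = 22.0227
d((29, -11), (12, 11)) = 27.8029
d((29, -11), (22, -29)) = 19.3132
d((2, -29), (-20, -7)) = 31.1127
d((2, -29), (-26, 20)) = 56.4358
d((2, -29), (0, 3)) = 32.0624
d((2, -29), (14, 26)) = 56.2939
d((2, -29), (7, -10)) = 19.6469
d((2, -29), (12, 11)) = 41.2311
d((2, -29), (22, -29)) = 20.0
d((-20, -7), (-26, 20)) = 27.6586
d((-20, -7), (0, 3)) = 22.3607
d((-20, -7), (14, 26)) = 47.3814
d((-20, -7), (7, -10)) = 27.1662
d((-20, -7), (12, 11)) = 36.7151
d((-20, -7), (22, -29)) = 47.4131
d((-26, 20), (0, 3)) = 31.0644
d((-26, 20), (14, 26)) = 40.4475
d((-26, 20), (7, -10)) = 44.5982
d((-26, 20), (12, 11)) = 39.0512
d((-26, 20), (22, -29)) = 68.593
d((0, 3), (14, 26)) = 26.9258
d((0, 3), (7, -10)) = 14.7648
d((0, 3), (12, 11)) = 14.4222 <-- minimum
d((0, 3), (22, -29)) = 38.833
d((14, 26), (7, -10)) = 36.6742
d((14, 26), (12, 11)) = 15.1327
d((14, 26), (22, -29)) = 55.5788
d((7, -10), (12, 11)) = 21.587
d((7, -10), (22, -29)) = 24.2074
d((12, 11), (22, -29)) = 41.2311

Closest pair: (0, 3) and (12, 11) with distance 14.4222

The closest pair is (0, 3) and (12, 11) with Euclidean distance 14.4222. For 9 points, brute-force pairwise comparison is shown above. For large n, the divide-and-conquer algorithm (sort by x, recurse on halves, check the dividing strip) achieves O(n log n).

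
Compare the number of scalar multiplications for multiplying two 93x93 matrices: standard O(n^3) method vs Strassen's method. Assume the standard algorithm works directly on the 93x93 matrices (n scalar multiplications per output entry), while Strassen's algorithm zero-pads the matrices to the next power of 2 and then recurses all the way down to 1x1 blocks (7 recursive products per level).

Matrix multiplication for 93x93 matrices:

Strassen's algorithm requires power-of-2 dimensions. Pad 93x93 to 128x128 (next power of 2).

Standard algorithm: 93^3 = 804357 multiplications
Strassen's algorithm: 7^(log2(128)) = 7^7 = 823543 multiplications
Difference: 804357 - 823543 = -19186 (Strassen uses MORE here due to padding overhead — for small or just-over-power-of-2 n, padding can outweigh the per-level savings)

Standard: 804357 multiplications (93^3). Strassen: 823543 multiplications (7^7, after padding to 128x128). Strassen reduces 8 recursive multiplications to 7 at each level.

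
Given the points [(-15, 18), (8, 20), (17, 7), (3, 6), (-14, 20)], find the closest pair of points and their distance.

Computing all pairwise distances among 5 points:

d((-15, 18), (8, 20)) = 23.0868
d((-15, 18), (17, 7)) = 33.8378
d((-15, 18), (3, 6)) = 21.6333
d((-15, 18), (-14, 20)) = 2.2361 <-- minimum
d((8, 20), (17, 7)) = 15.8114
d((8, 20), (3, 6)) = 14.8661
d((8, 20), (-14, 20)) = 22.0
d((17, 7), (3, 6)) = 14.0357
d((17, 7), (-14, 20)) = 33.6155
d((3, 6), (-14, 20)) = 22.0227

Closest pair: (-15, 18) and (-14, 20) with distance 2.2361

The closest pair is (-15, 18) and (-14, 20) with Euclidean distance 2.2361. For 5 points, brute-force pairwise comparison is shown above. For large n, the divide-and-conquer algorithm (sort by x, recurse on halves, check the dividing strip) achieves O(n log n).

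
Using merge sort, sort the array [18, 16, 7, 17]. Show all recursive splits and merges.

Merge sort trace:

Split: [18, 16, 7, 17] -> [18, 16] and [7, 17]
  Split: [18, 16] -> [18] and [16]
  Merge: [18] + [16] -> [16, 18]
  Split: [7, 17] -> [7] and [17]
  Merge: [7] + [17] -> [7, 17]
Merge: [16, 18] + [7, 17] -> [7, 16, 17, 18]

Final sorted array: [7, 16, 17, 18]

The merge sort proceeds by recursively splitting the array and merging sorted halves.
After all merges, the sorted array is [7, 16, 17, 18].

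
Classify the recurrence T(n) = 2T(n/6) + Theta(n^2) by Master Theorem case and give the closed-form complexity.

Master Theorem for T(n) = 2T(n/6) + O(n^2):

a = 2, b = 6, c = 2
log_b(a) = log_6(2) = 0.3869

Case 3: c = 2 > log_6(2) = 0.3869
T(n) = O(n^2) = O(n^2)

For T(n) = 2T(n/6) + O(n^2): log_6(2) = 0.3869. This is Case 3 of the Master Theorem (c > log_b(a), work dominated by root), giving O(n^2).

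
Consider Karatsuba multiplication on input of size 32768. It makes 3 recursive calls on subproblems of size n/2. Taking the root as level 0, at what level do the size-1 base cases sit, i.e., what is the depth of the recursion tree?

For divide and conquer with division factor 2:

Problem sizes at each level:
Level 0: 32768
Level 1: 16384
Level 2: 8192
Level 3: 4096
Level 4: 2048
Level 5: 1024
Level 6: 512
Level 7: 256
Level 8: 128
Level 9: 64
Level 10: 32
Level 11: 16
Level 12: 8
Level 13: 4
Level 14: 2
Level 15: 1

The root is level 0 and the size-1 base case is level 15 (the tree spans levels 0 through 15, i.e. 16 levels counting the root), so the depth is the number of divisions: log_2(32768) = 15

The recursion tree depth is log_2(32768) = 15. At each level, the problem size is divided by 2, so it takes 15 divisions to reduce to a base case of size 1. The algorithm makes 3 recursive calls at each level.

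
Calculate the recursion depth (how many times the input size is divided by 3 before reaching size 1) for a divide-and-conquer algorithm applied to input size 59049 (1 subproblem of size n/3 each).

For divide and conquer with division factor 3:

Problem sizes at each level:
Level 0: 59049
Level 1: 19683
Level 2: 6561
Level 3: 2187
Level 4: 729
Level 5: 243
Level 6: 81
Level 7: 27
Level 8: 9
Level 9: 3
Level 10: 1

The root is level 0 and the size-1 base case is level 10 (the tree spans levels 0 through 10, i.e. 11 levels counting the root), so the depth is the number of divisions: log_3(59049) = 10

The recursion tree depth is log_3(59049) = 10. At each level, the problem size is divided by 3, so it takes 10 divisions to reduce to a base case of size 1. The algorithm makes 1 recursive call at each level.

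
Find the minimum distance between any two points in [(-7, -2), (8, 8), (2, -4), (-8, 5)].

Computing all pairwise distances among 4 points:

d((-7, -2), (8, 8)) = 18.0278
d((-7, -2), (2, -4)) = 9.2195
d((-7, -2), (-8, 5)) = 7.0711 <-- minimum
d((8, 8), (2, -4)) = 13.4164
d((8, 8), (-8, 5)) = 16.2788
d((2, -4), (-8, 5)) = 13.4536

Closest pair: (-7, -2) and (-8, 5) with distance 7.0711

The closest pair is (-7, -2) and (-8, 5) with Euclidean distance 7.0711. For 4 points, brute-force pairwise comparison is shown above. For large n, the divide-and-conquer algorithm (sort by x, recurse on halves, check the dividing strip) achieves O(n log n).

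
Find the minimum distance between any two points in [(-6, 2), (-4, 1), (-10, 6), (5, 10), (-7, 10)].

Computing all pairwise distances among 5 points:

d((-6, 2), (-4, 1)) = 2.2361 <-- minimum
d((-6, 2), (-10, 6)) = 5.6569
d((-6, 2), (5, 10)) = 13.6015
d((-6, 2), (-7, 10)) = 8.0623
d((-4, 1), (-10, 6)) = 7.8102
d((-4, 1), (5, 10)) = 12.7279
d((-4, 1), (-7, 10)) = 9.4868
d((-10, 6), (5, 10)) = 15.5242
d((-10, 6), (-7, 10)) = 5.0
d((5, 10), (-7, 10)) = 12.0

Closest pair: (-6, 2) and (-4, 1) with distance 2.2361

The closest pair is (-6, 2) and (-4, 1) with Euclidean distance 2.2361. For 5 points, brute-force pairwise comparison is shown above. For large n, the divide-and-conquer algorithm (sort by x, recurse on halves, check the dividing strip) achieves O(n log n).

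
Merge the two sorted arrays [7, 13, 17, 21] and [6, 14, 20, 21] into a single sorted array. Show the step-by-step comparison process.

Merging process:

Compare 7 vs 6: take 6 from right. Merged: [6]
Compare 7 vs 14: take 7 from left. Merged: [6, 7]
Compare 13 vs 14: take 13 from left. Merged: [6, 7, 13]
Compare 17 vs 14: take 14 from right. Merged: [6, 7, 13, 14]
Compare 17 vs 20: take 17 from left. Merged: [6, 7, 13, 14, 17]
Compare 21 vs 20: take 20 from right. Merged: [6, 7, 13, 14, 17, 20]
Compare 21 vs 21: take 21 from left. Merged: [6, 7, 13, 14, 17, 20, 21]
Append remaining from right: [21]. Merged: [6, 7, 13, 14, 17, 20, 21, 21]

Final merged array: [6, 7, 13, 14, 17, 20, 21, 21]
Total comparisons: 7

The merged array is [6, 7, 13, 14, 17, 20, 21, 21], requiring 7 comparisons. The merge step runs in O(n) time where n is the total number of elements.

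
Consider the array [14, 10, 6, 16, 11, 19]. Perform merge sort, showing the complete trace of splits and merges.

Merge sort trace:

Split: [14, 10, 6, 16, 11, 19] -> [14, 10, 6] and [16, 11, 19]
  Split: [14, 10, 6] -> [14] and [10, 6]
    Split: [10, 6] -> [10] and [6]
    Merge: [10] + [6] -> [6, 10]
  Merge: [14] + [6, 10] -> [6, 10, 14]
  Split: [16, 11, 19] -> [16] and [11, 19]
    Split: [11, 19] -> [11] and [19]
    Merge: [11] + [19] -> [11, 19]
  Merge: [16] + [11, 19] -> [11, 16, 19]
Merge: [6, 10, 14] + [11, 16, 19] -> [6, 10, 11, 14, 16, 19]

Final sorted array: [6, 10, 11, 14, 16, 19]

The merge sort proceeds by recursively splitting the array and merging sorted halves.
After all merges, the sorted array is [6, 10, 11, 14, 16, 19].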